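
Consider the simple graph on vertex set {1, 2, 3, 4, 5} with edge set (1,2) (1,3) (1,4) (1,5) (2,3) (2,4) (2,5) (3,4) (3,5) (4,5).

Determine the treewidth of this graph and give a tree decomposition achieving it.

Treewidth 4.
One optimal decomposition is:
Bags: B1 = {1, 2, 3, 4, 5}
Tree: (single bag)

A single bag containing all 5 vertices is trivially a valid decomposition of width 4. For the lower bound, the 5 vertices {1, 2, 3, 4, 5} are pairwise adjacent, and any tree decomposition puts a clique entirely inside one bag — forcing width ≥ 4. Combining the bounds, tw(G) = 4.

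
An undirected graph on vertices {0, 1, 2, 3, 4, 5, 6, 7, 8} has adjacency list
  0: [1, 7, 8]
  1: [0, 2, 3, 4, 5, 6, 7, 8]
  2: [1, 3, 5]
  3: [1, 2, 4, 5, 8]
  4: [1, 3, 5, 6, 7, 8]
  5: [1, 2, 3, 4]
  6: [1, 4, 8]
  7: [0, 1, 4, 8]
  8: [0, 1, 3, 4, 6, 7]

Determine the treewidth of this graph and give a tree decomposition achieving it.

Treewidth 3.
One optimal decomposition is:
Bags: B1 = {1, 3, 4, 8}  B2 = {1, 4, 7, 8}  B3 = {0, 1, 7, 8}  B4 = {1, 3, 4, 5}  B5 = {1, 2, 3, 5}  B6 = {1, 4, 6, 8}
Tree: B1–B2, B2–B3, B1–B4, B4–B5, B2–B6

Every bag has size at most 4, so the width is 4 − 1 = 3 and tw(G) ≤ 3. Conversely, {0, 1, 7, 8} is a clique of size 4, and the vertices of any clique must share a bag in every tree decomposition; so some bag has ≥ 4 vertices and tw(G) ≥ 3. The upper and lower bounds meet at 3, so that is the treewidth.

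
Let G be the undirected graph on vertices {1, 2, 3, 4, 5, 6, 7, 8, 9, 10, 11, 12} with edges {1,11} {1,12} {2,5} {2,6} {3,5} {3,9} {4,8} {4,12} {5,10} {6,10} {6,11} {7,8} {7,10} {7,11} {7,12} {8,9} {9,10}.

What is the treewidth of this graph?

3

A width-3 tree decomposition is:
Bags: B1 = {2, 3, 5, 6}  B2 = {3, 5, 6, 10}  B3 = {3, 6, 9, 10}  B4 = {6, 9, 10, 11}  B5 = {7, 9, 10, 11}  B6 = {7, 8, 9, 11}  B7 = {1, 7, 8, 11}  B8 = {1, 7, 8, 12}  B9 = {1, 4, 8, 12}
Tree: B1–B2, B2–B3, B3–B4, B4–B5, B5–B6, B6–B7, B7–B8, B8–B9
Every bag has size at most 4, so the width is 4 − 1 = 3 and tw(G) ≤ 3. For the lower bound: the 4 vertex sets {2,3,5}, {6}, {10}, {7,8,9,11} are disjoint, each induces a connected subgraph, and every pair is joined by at least one edge of G. Contracting each set to a single vertex therefore yields K_{4} as a minor, and since treewidth is minor-monotone, tw(G) ≥ tw(K_{4}) = 3. Combining the bounds, tw(G) = 3.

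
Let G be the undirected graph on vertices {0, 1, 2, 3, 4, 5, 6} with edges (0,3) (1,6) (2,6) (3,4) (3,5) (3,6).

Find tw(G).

1

A width-1 tree decomposition is:
Bags: B1 = {0, 3}  B2 = {3, 6}  B3 = {1, 6}  B4 = {3, 4}  B5 = {3, 5}  B6 = {2, 6}
Tree: B1–B2, B2–B3, B2–B4, B1–B5, B3–B6
Every bag has size at most 2, so the width is 2 − 1 = 1 and tw(G) ≤ 1. Any graph with an edge has treewidth ≥ 1, and G has the edge 0–3. Hence tw(G) = 1 exactly.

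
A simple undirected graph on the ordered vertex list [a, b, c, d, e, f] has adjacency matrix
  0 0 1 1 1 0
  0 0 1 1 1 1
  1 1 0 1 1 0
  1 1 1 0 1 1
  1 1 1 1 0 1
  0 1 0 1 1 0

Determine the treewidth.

3

A width-3 tree decomposition is:
Bags: B1 = {b, d, e, f}  B2 = {b, c, d, e}  B3 = {a, c, d, e}
Tree: B1–B2, B2–B3
Every bag has size at most 4, so the width is 4 − 1 = 3 and tw(G) ≤ 3. On the other hand G contains the 4-clique {a, c, d, e}. A clique must lie in a single bag of any decomposition, so no decomposition can have width below 3. Combining the bounds, tw(G) = 3.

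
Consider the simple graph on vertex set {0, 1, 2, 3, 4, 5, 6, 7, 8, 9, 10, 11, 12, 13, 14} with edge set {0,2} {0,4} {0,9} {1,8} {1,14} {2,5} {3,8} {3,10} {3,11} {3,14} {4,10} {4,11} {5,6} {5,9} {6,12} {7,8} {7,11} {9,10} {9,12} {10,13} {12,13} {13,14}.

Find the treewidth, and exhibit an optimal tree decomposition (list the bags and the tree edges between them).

Every bag has size at most 4, so the width is 4 − 1 = 3 and tw(G) ≤ 3. For the lower bound: the 4 vertex sets {2,5,6}, {0}, {9}, {4,10,12,13} are disjoint, each induces a connected subgraph, and every pair is joined by at least one edge of G. Contracting each set to a single vertex therefore yields K_{4} as a minor, and since treewidth is minor-monotone, tw(G) ≥ tw(K_{4}) = 3. Combining the bounds, tw(G) = 3.

Treewidth 3.
Bags: B1 = {0, 2, 5, 6}  B2 = {0, 5, 6, 9}  B3 = {0, 6, 9, 12}  B4 = {0, 4, 9, 12}  B5 = {4, 9, 10, 12}  B6 = {4, 10, 12, 13}  B7 = {4, 10, 11, 13}  B8 = {3, 10, 11, 13}  B9 = {3, 11, 13, 14}  B10 = {3, 7, 11, 14}  B11 = {3, 7, 8, 14}  B12 = {1, 7, 8, 14}
Tree: B1–B2, B2–B3, B3–B4, B4–B5, B5–B6, B6–B7, B7–B8, B8–B9, B9–B10, B10–B11, B11–B12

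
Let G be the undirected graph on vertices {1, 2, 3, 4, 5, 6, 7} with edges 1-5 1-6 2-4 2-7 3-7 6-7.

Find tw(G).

1

A width-1 tree decomposition is:
Bags: B1 = {6, 7}  B2 = {3, 7}  B3 = {1, 6}  B4 = {2, 7}  B5 = {2, 4}  B6 = {1, 5}
Tree: B1–B2, B1–B3, B1–B4, B4–B5, B3–B6
The largest bag has 2 vertices, giving width 1; this decomposition certifies tw(G) ≤ 1. G has an edge, so its treewidth is at least 1. Hence tw(G) = 1 exactly.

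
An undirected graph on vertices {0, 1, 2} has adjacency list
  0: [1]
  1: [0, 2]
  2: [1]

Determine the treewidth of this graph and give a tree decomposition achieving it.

Treewidth 1.
One optimal decomposition is:
Bags: B1 = {0, 1}  B2 = {1, 2}
Tree: B1–B2

Each bag holds 2 vertices, so the decomposition has width 1, which upper-bounds the treewidth. G has an edge, so its treewidth is at least 1. Therefore the treewidth is 1.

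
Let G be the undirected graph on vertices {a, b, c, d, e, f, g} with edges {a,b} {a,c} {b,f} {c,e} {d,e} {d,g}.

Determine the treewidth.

A width-1 tree decomposition is:
Bags: B1 = {d, g}  B2 = {d, e}  B3 = {c, e}  B4 = {a, c}  B5 = {a, b}  B6 = {b, f}
Tree: B1–B2, B2–B3, B3–B4, B4–B5, B5–B6
Every bag has size at most 2, so the width is 2 − 1 = 1 and tw(G) ≤ 1. Since G has at least one edge (e.g. g–d), it is not an edgeless graph, so tw(G) ≥ 1. Combining the bounds, tw(G) = 1.

1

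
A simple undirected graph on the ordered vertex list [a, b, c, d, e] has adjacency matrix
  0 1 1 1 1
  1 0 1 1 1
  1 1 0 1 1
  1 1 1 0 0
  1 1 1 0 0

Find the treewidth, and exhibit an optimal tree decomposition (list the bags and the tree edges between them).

Every bag has size at most 4, so the width is 4 − 1 = 3 and tw(G) ≤ 3. Conversely, {a, b, c, d} is a clique of size 4, and the vertices of any clique must share a bag in every tree decomposition; so some bag has ≥ 4 vertices and tw(G) ≥ 3. Hence tw(G) = 3 exactly.

Treewidth 3.
One optimal decomposition is:
Bags: B1 = {a, b, c, d}  B2 = {a, b, c, e}
Tree: B1–B2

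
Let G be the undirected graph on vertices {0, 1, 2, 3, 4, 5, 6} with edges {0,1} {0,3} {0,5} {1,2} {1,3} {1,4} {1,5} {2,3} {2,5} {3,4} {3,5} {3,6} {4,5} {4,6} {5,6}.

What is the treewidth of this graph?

3

A width-3 tree decomposition is:
Bags: B1 = {0, 1, 3, 5}  B2 = {1, 3, 4, 5}  B3 = {1, 2, 3, 5}  B4 = {3, 4, 5, 6}
Tree: B1–B2, B2–B3, B2–B4
Each bag holds 4 vertices, so the decomposition has width 3, which upper-bounds the treewidth. For the lower bound, the 4 vertices {0, 1, 3, 5} are pairwise adjacent, and any tree decomposition puts a clique entirely inside one bag — forcing width ≥ 3. Therefore the treewidth is 3.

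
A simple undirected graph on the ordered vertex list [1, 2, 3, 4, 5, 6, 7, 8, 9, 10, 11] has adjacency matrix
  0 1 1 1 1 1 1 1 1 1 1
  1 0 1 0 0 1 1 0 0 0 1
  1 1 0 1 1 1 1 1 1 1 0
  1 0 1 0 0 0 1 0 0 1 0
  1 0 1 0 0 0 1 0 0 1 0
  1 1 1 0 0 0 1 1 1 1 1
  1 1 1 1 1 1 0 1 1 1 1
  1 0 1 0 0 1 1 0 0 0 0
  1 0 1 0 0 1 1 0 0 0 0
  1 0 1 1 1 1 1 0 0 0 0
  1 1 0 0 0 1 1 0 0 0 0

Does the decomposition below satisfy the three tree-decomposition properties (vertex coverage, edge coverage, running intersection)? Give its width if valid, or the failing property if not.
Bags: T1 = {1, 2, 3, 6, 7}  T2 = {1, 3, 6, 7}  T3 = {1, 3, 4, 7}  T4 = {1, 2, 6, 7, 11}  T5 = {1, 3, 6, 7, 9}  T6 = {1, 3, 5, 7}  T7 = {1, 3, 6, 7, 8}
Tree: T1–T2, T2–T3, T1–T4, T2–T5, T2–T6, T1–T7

No — vertex 10 appears in no bag.

A tree decomposition must satisfy three properties: every vertex lies in some bag; for every edge, both endpoints lie together in some bag; and for every vertex, the bags containing it form a connected subtree. Here vertex 10 appears in no bag, so the decomposition is invalid.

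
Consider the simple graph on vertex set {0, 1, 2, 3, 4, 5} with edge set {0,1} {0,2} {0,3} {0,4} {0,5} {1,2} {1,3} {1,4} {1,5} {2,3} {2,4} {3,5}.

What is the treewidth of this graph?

A width-3 tree decomposition is:
Bags: B1 = {0, 1, 2, 4}  B2 = {0, 1, 2, 3}  B3 = {0, 1, 3, 5}
Tree: B1–B2, B2–B3
Each bag holds 4 vertices, so the decomposition has width 3, which upper-bounds the treewidth. On the other hand G contains the 4-clique {0, 1, 2, 3}. A clique must lie in a single bag of any decomposition, so no decomposition can have width below 3. Hence tw(G) = 3 exactly.

3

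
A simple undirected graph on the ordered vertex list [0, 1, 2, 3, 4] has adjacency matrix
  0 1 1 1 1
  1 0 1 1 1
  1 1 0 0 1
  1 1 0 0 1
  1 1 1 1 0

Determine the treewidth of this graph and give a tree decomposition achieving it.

Treewidth 3.
One such decomposition:
Bags: B1 = {0, 1, 3, 4}  B2 = {0, 1, 2, 4}
Tree: B1–B2

Each bag holds 4 vertices, so the decomposition has width 3, which upper-bounds the treewidth. Conversely, {0, 1, 2, 4} is a clique of size 4, and the vertices of any clique must share a bag in every tree decomposition; so some bag has ≥ 4 vertices and tw(G) ≥ 3. Combining the bounds, tw(G) = 3.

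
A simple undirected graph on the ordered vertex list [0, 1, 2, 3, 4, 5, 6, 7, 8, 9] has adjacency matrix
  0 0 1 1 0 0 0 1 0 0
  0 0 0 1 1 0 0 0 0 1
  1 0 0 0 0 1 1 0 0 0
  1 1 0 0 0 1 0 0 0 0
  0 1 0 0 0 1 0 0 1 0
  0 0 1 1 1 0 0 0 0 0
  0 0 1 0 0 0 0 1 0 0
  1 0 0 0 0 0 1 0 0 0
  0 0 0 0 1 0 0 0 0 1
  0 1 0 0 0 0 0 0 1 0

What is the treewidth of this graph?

A width-2 tree decomposition is:
Bags: B1 = {1, 8, 9}  B2 = {1, 4, 8}  B3 = {1, 3, 4}  B4 = {3, 4, 5}  B5 = {0, 3, 5}  B6 = {0, 2, 5}  B7 = {0, 2, 7}  B8 = {2, 6, 7}
Tree: B1–B2, B2–B3, B3–B4, B4–B5, B5–B6, B6–B7, B7–B8
Each bag holds 3 vertices, so the decomposition has width 2, which upper-bounds the treewidth. For the lower bound, G contains the cycle 9–8–4–1–9, so G is not a forest; only forests have treewidth ≤ 1, hence tw(G) ≥ 2. Combining the bounds, tw(G) = 2.

2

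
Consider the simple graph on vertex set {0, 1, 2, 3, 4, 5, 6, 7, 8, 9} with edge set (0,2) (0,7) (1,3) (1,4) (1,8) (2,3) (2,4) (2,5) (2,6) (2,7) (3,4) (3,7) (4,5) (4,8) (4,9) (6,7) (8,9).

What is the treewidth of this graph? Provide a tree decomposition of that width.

Treewidth 2.
One optimal decomposition is:
Bags: B1 = {1, 4, 8}  B2 = {1, 3, 4}  B3 = {2, 3, 4}  B4 = {2, 3, 7}  B5 = {2, 6, 7}  B6 = {2, 4, 5}  B7 = {0, 2, 7}  B8 = {4, 8, 9}
Tree: B1–B2, B2–B3, B3–B4, B4–B5, B3–B6, B5–B7, B1–B8

Every bag has size at most 3, so the width is 3 − 1 = 2 and tw(G) ≤ 2. For the lower bound, the 3 vertices {1, 4, 8} are pairwise adjacent, and any tree decomposition puts a clique entirely inside one bag — forcing width ≥ 2. The upper and lower bounds meet at 2, so that is the treewidth.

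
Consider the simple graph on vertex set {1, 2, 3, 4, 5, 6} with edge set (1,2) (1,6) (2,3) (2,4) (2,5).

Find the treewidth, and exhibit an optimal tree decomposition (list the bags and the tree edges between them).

The largest bag has 2 vertices, giving width 1; this decomposition certifies tw(G) ≤ 1. Any graph with an edge has treewidth ≥ 1, and G has the edge 4–2. Therefore the treewidth is 1.

Treewidth 1.
One such decomposition:
Bags: B1 = {2, 4}  B2 = {2, 5}  B3 = {1, 2}  B4 = {2, 3}  B5 = {1, 6}
Tree: B1–B2, B1–B3, B3–B4, B3–B5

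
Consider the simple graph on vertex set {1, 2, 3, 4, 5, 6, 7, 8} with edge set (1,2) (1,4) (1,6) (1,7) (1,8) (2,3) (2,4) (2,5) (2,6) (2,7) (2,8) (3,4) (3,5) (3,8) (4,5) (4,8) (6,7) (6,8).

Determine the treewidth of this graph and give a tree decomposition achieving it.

Every bag has size at most 4, so the width is 4 − 1 = 3 and tw(G) ≤ 3. Conversely, {1, 2, 4, 8} is a clique of size 4, and the vertices of any clique must share a bag in every tree decomposition; so some bag has ≥ 4 vertices and tw(G) ≥ 3. The upper and lower bounds meet at 3, so that is the treewidth.

Treewidth 3.
One optimal decomposition is:
Bags: B1 = {2, 3, 4, 8}  B2 = {1, 2, 4, 8}  B3 = {2, 3, 4, 5}  B4 = {1, 2, 6, 8}  B5 = {1, 2, 6, 7}
Tree: B1–B2, B1–B3, B2–B4, B4–B5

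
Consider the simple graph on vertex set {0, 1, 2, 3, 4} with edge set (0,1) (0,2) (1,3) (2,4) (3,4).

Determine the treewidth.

2

A width-2 tree decomposition is:
Bags: B1 = {0, 1, 3}  B2 = {0, 3, 4}  B3 = {0, 2, 4}
Tree: B1–B2, B2–B3
Every bag has size at most 3, so the width is 3 − 1 = 2 and tw(G) ≤ 2. Since 0–1–3–4–2–0 is a cycle in G, G is not acyclic. Forests are exactly the graphs of treewidth ≤ 1, so tw(G) ≥ 2. Combining the bounds, tw(G) = 2.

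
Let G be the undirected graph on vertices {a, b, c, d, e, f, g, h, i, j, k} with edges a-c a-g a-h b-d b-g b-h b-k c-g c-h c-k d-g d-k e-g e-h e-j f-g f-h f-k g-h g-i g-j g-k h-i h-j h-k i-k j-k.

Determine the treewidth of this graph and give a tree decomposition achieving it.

Treewidth 3.
One optimal decomposition is:
Bags: B1 = {b, d, g, k}  B2 = {b, g, h, k}  B3 = {g, h, j, k}  B4 = {c, g, h, k}  B5 = {f, g, h, k}  B6 = {e, g, h, j}  B7 = {a, c, g, h}  B8 = {g, h, i, k}
Tree: B1–B2, B2–B3, B3–B4, B2–B5, B3–B6, B4–B7, B2–B8

The largest bag has 4 vertices, giving width 3; this decomposition certifies tw(G) ≤ 3. Conversely, {b, d, g, k} is a clique of size 4, and the vertices of any clique must share a bag in every tree decomposition; so some bag has ≥ 4 vertices and tw(G) ≥ 3. Hence tw(G) = 3 exactly.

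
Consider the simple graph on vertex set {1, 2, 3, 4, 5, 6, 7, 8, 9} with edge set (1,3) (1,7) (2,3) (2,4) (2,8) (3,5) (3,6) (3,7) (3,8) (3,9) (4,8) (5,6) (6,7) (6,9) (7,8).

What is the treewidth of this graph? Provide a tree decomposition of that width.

Treewidth 2.
One such decomposition:
Bags: B1 = {3, 6, 7}  B2 = {3, 5, 6}  B3 = {3, 7, 8}  B4 = {3, 6, 9}  B5 = {1, 3, 7}  B6 = {2, 3, 8}  B7 = {2, 4, 8}
Tree: B1–B2, B1–B3, B1–B4, B1–B5, B3–B6, B6–B7

Every bag has size at most 3, so the width is 3 − 1 = 2 and tw(G) ≤ 2. Conversely, {2, 3, 8} is a clique of size 3, and the vertices of any clique must share a bag in every tree decomposition; so some bag has ≥ 3 vertices and tw(G) ≥ 2. Hence tw(G) = 2 exactly.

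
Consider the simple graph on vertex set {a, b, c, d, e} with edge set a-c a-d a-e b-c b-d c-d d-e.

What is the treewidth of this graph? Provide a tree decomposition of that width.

Treewidth 2.
Bags: B1 = {a, c, d}  B2 = {b, c, d}  B3 = {a, d, e}
Tree: B1–B2, B1–B3

The largest bag has 3 vertices, giving width 2; this decomposition certifies tw(G) ≤ 2. Conversely, {a, d, e} is a clique of size 3, and the vertices of any clique must share a bag in every tree decomposition; so some bag has ≥ 3 vertices and tw(G) ≥ 2. Therefore the treewidth is 2.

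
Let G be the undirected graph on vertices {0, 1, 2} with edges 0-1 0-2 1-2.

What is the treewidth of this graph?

A width-2 tree decomposition is:
Bags: B1 = {0, 1, 2}
Tree: (single bag)
A single bag containing all 3 vertices is trivially a valid decomposition of width 2. On the other hand G contains the 3-clique {0, 1, 2}. A clique must lie in a single bag of any decomposition, so no decomposition can have width below 2. Therefore the treewidth is 2.

2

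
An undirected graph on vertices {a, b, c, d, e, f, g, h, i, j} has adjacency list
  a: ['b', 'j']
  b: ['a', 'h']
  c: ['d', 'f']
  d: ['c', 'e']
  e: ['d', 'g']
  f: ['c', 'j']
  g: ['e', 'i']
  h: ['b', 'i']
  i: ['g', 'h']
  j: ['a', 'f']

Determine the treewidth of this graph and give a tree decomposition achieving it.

Each bag holds 3 vertices, so the decomposition has width 2, which upper-bounds the treewidth. Since c–d–e–g–i–h–b–a–j–f–c is a cycle in G, G is not acyclic. Forests are exactly the graphs of treewidth ≤ 1, so tw(G) ≥ 2. Hence tw(G) = 2 exactly.

Treewidth 2.
One optimal decomposition is:
Bags: B1 = {c, d, e}  B2 = {c, e, g}  B3 = {c, g, i}  B4 = {c, h, i}  B5 = {b, c, h}  B6 = {a, b, c}  B7 = {a, c, j}  B8 = {c, f, j}
Tree: B1–B2, B2–B3, B3–B4, B4–B5, B5–B6, B6–B7, B7–B8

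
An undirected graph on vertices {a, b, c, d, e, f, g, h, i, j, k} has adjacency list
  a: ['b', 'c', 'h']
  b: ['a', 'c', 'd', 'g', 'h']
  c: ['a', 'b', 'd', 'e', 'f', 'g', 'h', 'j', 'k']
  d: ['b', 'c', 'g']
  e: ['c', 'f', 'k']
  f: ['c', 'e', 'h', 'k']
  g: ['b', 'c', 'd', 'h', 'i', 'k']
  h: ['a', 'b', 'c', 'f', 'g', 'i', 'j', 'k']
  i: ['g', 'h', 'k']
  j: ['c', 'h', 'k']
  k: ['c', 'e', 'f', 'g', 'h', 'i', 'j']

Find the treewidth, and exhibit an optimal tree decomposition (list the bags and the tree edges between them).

Every bag has size at most 4, so the width is 4 − 1 = 3 and tw(G) ≤ 3. For the lower bound, the 4 vertices {b, c, d, g} are pairwise adjacent, and any tree decomposition puts a clique entirely inside one bag — forcing width ≥ 3. Therefore the treewidth is 3.

Treewidth 3.
Bags: B1 = {c, f, h, k}  B2 = {c, g, h, k}  B3 = {g, h, i, k}  B4 = {c, h, j, k}  B5 = {b, c, g, h}  B6 = {c, e, f, k}  B7 = {b, c, d, g}  B8 = {a, b, c, h}
Tree: B1–B2, B2–B3, B2–B4, B2–B5, B1–B6, B5–B7, B5–B8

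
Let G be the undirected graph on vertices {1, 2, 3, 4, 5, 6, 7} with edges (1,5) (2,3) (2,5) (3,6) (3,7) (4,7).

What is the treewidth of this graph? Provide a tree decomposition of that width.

Each bag holds 2 vertices, so the decomposition has width 1, which upper-bounds the treewidth. G has an edge, so its treewidth is at least 1. Hence tw(G) = 1 exactly.

Treewidth 1.
One such decomposition:
Bags: B1 = {4, 7}  B2 = {3, 7}  B3 = {2, 3}  B4 = {2, 5}  B5 = {3, 6}  B6 = {1, 5}
Tree: B1–B2, B2–B3, B3–B4, B3–B5, B4–B6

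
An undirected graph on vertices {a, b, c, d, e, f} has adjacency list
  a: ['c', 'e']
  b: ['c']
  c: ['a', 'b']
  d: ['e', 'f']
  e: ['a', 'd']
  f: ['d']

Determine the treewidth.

A width-1 tree decomposition is:
Bags: B1 = {d, f}  B2 = {d, e}  B3 = {a, e}  B4 = {a, c}  B5 = {b, c}
Tree: B1–B2, B2–B3, B3–B4, B4–B5
Each bag holds 2 vertices, so the decomposition has width 1, which upper-bounds the treewidth. Any graph with an edge has treewidth ≥ 1, and G has the edge f–d. Hence tw(G) = 1 exactly.

1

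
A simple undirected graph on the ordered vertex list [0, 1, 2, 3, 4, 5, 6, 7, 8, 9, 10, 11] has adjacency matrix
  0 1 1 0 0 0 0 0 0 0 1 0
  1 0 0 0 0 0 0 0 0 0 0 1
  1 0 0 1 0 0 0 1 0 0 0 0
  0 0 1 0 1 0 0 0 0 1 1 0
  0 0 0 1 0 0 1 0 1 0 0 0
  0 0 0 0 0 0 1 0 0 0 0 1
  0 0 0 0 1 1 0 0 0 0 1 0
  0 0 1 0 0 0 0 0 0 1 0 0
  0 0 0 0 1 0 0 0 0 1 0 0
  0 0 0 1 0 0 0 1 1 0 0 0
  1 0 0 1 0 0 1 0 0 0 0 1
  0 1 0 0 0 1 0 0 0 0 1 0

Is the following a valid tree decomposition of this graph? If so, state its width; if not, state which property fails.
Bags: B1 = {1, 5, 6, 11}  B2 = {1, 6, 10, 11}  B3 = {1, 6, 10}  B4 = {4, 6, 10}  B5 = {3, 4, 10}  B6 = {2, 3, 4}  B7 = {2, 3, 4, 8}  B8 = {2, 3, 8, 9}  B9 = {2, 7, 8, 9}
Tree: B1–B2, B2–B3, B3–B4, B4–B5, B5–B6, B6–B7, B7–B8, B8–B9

No — vertex 0 appears in no bag.

A tree decomposition must satisfy three properties: every vertex lies in some bag; for every edge, both endpoints lie together in some bag; and for every vertex, the bags containing it form a connected subtree. Here vertex 0 appears in no bag, so the decomposition is invalid.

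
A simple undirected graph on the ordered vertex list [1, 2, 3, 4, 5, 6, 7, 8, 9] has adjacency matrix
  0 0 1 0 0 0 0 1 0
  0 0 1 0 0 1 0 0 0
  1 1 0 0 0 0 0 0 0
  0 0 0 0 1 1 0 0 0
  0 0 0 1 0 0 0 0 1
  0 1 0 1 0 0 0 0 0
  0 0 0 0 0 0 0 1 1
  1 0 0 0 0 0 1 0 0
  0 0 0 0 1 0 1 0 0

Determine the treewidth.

A width-2 tree decomposition is:
Bags: B1 = {2, 4, 6}  B2 = {2, 3, 4}  B3 = {1, 3, 4}  B4 = {1, 4, 8}  B5 = {4, 7, 8}  B6 = {4, 7, 9}  B7 = {4, 5, 9}
Tree: B1–B2, B2–B3, B3–B4, B4–B5, B5–B6, B6–B7
Every bag has size at most 3, so the width is 3 − 1 = 2 and tw(G) ≤ 2. For the lower bound, G contains the cycle 4–6–2–3–1–8–7–9–5–4, so G is not a forest; only forests have treewidth ≤ 1, hence tw(G) ≥ 2. The upper and lower bounds meet at 2, so that is the treewidth.

2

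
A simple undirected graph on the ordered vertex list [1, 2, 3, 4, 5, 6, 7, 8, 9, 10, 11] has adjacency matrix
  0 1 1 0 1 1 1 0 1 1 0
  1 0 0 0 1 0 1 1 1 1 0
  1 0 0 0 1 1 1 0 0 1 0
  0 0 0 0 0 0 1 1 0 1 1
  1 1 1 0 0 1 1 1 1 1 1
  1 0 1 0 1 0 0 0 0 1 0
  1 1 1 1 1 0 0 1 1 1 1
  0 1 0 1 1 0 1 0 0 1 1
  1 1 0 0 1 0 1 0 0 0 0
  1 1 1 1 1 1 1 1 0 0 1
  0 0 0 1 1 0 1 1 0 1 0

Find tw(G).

A width-4 tree decomposition is:
Bags: B1 = {1, 2, 5, 7, 10}  B2 = {1, 3, 5, 7, 10}  B3 = {2, 5, 7, 8, 10}  B4 = {1, 2, 5, 7, 9}  B5 = {1, 3, 5, 6, 10}  B6 = {5, 7, 8, 10, 11}  B7 = {4, 7, 8, 10, 11}
Tree: B1–B2, B1–B3, B1–B4, B2–B5, B3–B6, B6–B7
Each bag holds 5 vertices, so the decomposition has width 4, which upper-bounds the treewidth. For the lower bound, the 5 vertices {4, 7, 8, 10, 11} are pairwise adjacent, and any tree decomposition puts a clique entirely inside one bag — forcing width ≥ 4. Therefore the treewidth is 4.

4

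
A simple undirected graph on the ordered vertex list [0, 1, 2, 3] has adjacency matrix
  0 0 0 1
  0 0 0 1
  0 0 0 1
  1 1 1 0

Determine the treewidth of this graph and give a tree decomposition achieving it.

Every bag has size at most 2, so the width is 2 − 1 = 1 and tw(G) ≤ 1. Any graph with an edge has treewidth ≥ 1, and G has the edge 3–2. The upper and lower bounds meet at 1, so that is the treewidth.

Treewidth 1.
One such decomposition:
Bags: B1 = {2, 3}  B2 = {0, 3}  B3 = {1, 3}
Tree: B1–B2, B1–B3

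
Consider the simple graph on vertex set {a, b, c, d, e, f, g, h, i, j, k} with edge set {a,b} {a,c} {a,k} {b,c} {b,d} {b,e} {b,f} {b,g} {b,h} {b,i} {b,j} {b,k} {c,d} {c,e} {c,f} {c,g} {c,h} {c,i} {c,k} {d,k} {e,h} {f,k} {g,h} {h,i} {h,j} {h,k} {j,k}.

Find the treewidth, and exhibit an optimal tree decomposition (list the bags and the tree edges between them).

Treewidth 3.
One such decomposition:
Bags: B1 = {b, c, h, k}  B2 = {a, b, c, k}  B3 = {b, c, f, k}  B4 = {b, c, h, i}  B5 = {b, c, d, k}  B6 = {b, c, g, h}  B7 = {b, h, j, k}  B8 = {b, c, e, h}
Tree: B1–B2, B2–B3, B1–B4, B2–B5, B1–B6, B1–B7, B4–B8

Each bag holds 4 vertices, so the decomposition has width 3, which upper-bounds the treewidth. Conversely, {b, h, j, k} is a clique of size 4, and the vertices of any clique must share a bag in every tree decomposition; so some bag has ≥ 4 vertices and tw(G) ≥ 3. Combining the bounds, tw(G) = 3.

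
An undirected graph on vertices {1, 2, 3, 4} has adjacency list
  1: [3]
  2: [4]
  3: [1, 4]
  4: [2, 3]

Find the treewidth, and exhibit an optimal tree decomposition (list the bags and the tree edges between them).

Treewidth 1.
Bags: B1 = {1, 3}  B2 = {3, 4}  B3 = {2, 4}
Tree: B1–B2, B2–B3

Every bag has size at most 2, so the width is 2 − 1 = 1 and tw(G) ≤ 1. G has an edge, so its treewidth is at least 1. Therefore the treewidth is 1.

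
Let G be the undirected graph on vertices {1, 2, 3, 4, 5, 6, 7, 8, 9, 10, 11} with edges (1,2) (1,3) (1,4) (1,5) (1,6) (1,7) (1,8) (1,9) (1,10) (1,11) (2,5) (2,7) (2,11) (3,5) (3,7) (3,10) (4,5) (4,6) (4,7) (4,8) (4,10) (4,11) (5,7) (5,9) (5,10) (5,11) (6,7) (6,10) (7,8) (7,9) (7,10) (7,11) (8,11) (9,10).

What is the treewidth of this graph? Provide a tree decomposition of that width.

Treewidth 4.
One such decomposition:
Bags: B1 = {1, 5, 7, 9, 10}  B2 = {1, 4, 5, 7, 10}  B3 = {1, 4, 5, 7, 11}  B4 = {1, 2, 5, 7, 11}  B5 = {1, 3, 5, 7, 10}  B6 = {1, 4, 7, 8, 11}  B7 = {1, 4, 6, 7, 10}
Tree: B1–B2, B2–B3, B3–B4, B2–B5, B3–B6, B2–B7

The largest bag has 5 vertices, giving width 4; this decomposition certifies tw(G) ≤ 4. Conversely, {1, 4, 7, 8, 11} is a clique of size 5, and the vertices of any clique must share a bag in every tree decomposition; so some bag has ≥ 5 vertices and tw(G) ≥ 4. Therefore the treewidth is 4.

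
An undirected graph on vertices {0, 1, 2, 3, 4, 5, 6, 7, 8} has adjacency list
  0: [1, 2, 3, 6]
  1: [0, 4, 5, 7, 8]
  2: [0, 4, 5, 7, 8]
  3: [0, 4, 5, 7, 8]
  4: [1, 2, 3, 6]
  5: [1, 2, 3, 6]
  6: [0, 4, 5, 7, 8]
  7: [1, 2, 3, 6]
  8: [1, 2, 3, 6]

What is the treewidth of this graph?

4

A width-4 tree decomposition is:
Bags: B1 = {1, 2, 3, 6, 7}  B2 = {1, 2, 3, 5, 6}  B3 = {1, 2, 3, 6, 8}  B4 = {0, 1, 2, 3, 6}  B5 = {1, 2, 3, 4, 6}
Tree: B1–B2, B2–B3, B3–B4, B4–B5
Each bag holds 5 vertices, so the decomposition has width 4, which upper-bounds the treewidth. For the lower bound: the 5 vertex sets {3,7}, {1,5}, {2,8}, {6}, {0} are disjoint, each induces a connected subgraph, and every pair is joined by at least one edge of G. Contracting each set to a single vertex therefore yields K_{5} as a minor, and since treewidth is minor-monotone, tw(G) ≥ tw(K_{5}) = 4. Combining the bounds, tw(G) = 4.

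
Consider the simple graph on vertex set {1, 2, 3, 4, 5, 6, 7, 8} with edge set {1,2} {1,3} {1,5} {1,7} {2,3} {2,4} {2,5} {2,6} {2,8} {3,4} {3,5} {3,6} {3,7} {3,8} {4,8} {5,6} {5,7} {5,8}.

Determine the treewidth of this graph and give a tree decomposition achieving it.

The largest bag has 4 vertices, giving width 3; this decomposition certifies tw(G) ≤ 3. Conversely, {2, 3, 4, 8} is a clique of size 4, and the vertices of any clique must share a bag in every tree decomposition; so some bag has ≥ 4 vertices and tw(G) ≥ 3. Combining the bounds, tw(G) = 3.

Treewidth 3.
Bags: B1 = {2, 3, 5, 6}  B2 = {1, 2, 3, 5}  B3 = {2, 3, 5, 8}  B4 = {2, 3, 4, 8}  B5 = {1, 3, 5, 7}
Tree: B1–B2, B2–B3, B3–B4, B2–B5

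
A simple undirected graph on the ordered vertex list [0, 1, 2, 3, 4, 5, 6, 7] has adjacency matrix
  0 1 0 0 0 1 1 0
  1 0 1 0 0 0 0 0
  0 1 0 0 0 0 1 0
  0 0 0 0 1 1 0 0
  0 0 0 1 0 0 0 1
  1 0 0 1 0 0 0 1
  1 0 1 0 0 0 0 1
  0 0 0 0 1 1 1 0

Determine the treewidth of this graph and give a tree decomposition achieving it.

The largest bag has 3 vertices, giving width 2; this decomposition certifies tw(G) ≤ 2. The edges 1–2–6–0–1 form a cycle, so G is not a tree and its treewidth is at least 2. Combining the bounds, tw(G) = 2.

Treewidth 2.
One optimal decomposition is:
Bags: B1 = {0, 1, 2}  B2 = {0, 2, 6}  B3 = {0, 5, 6}  B4 = {5, 6, 7}  B5 = {3, 5, 7}  B6 = {3, 4, 7}
Tree: B1–B2, B2–B3, B3–B4, B4–B5, B5–B6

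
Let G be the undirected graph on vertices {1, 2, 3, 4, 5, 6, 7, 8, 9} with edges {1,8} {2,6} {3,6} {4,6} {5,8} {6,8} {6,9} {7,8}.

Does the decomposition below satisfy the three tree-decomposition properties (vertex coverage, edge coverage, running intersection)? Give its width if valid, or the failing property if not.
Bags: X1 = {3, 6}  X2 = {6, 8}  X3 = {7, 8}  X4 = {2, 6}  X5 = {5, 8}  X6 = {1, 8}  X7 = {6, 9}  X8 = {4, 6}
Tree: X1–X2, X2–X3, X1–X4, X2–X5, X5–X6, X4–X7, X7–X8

Every vertex of G appears in some bag (union = {1, 2, 3, 4, 5, 6, 7, 8, 9}); every edge is covered by a bag; and for each vertex v the set of bags containing v is connected in the bag tree. The decomposition is therefore valid. The largest bag has 2 vertices, so the width is 1.

Yes; width 1.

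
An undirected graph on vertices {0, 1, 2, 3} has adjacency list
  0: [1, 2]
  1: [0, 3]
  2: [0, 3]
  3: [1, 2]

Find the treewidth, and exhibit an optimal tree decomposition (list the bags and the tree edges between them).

Every bag has size at most 3, so the width is 3 − 1 = 2 and tw(G) ≤ 2. The edges 0–1–3–2–0 form a cycle, so G is not a tree and its treewidth is at least 2. Hence tw(G) = 2 exactly.

Treewidth 2.
Bags: B1 = {0, 1, 3}  B2 = {0, 2, 3}
Tree: B1–B2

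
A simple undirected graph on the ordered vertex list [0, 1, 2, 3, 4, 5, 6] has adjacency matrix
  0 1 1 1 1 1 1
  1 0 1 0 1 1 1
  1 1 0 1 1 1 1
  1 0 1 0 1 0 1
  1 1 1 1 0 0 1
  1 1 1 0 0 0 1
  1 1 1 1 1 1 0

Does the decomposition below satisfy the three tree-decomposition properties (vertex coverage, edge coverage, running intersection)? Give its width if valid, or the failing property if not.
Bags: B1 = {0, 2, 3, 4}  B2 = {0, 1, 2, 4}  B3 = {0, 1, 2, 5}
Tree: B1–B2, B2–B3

A tree decomposition must satisfy three properties: every vertex lies in some bag; for every edge, both endpoints lie together in some bag; and for every vertex, the bags containing it form a connected subtree. Here vertex 6 appears in no bag, so the decomposition is invalid.

No — vertex 6 appears in no bag.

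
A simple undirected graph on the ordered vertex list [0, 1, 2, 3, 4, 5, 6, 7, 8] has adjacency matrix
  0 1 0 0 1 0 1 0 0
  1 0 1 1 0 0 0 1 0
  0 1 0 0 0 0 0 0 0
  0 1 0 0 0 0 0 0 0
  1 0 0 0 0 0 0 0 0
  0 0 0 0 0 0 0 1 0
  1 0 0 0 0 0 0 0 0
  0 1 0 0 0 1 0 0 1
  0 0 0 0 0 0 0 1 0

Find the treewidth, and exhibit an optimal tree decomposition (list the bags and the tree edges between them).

Each bag holds 2 vertices, so the decomposition has width 1, which upper-bounds the treewidth. Since G has at least one edge (e.g. 1–3), it is not an edgeless graph, so tw(G) ≥ 1. Therefore the treewidth is 1.

Treewidth 1.
One optimal decomposition is:
Bags: B1 = {1, 3}  B2 = {0, 1}  B3 = {1, 7}  B4 = {0, 6}  B5 = {1, 2}  B6 = {7, 8}  B7 = {0, 4}  B8 = {5, 7}
Tree: B1–B2, B2–B3, B2–B4, B2–B5, B3–B6, B2–B7, B3–B8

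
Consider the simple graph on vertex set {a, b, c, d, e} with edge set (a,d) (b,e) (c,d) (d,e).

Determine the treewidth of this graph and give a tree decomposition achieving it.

Treewidth 1.
One such decomposition:
Bags: B1 = {d, e}  B2 = {c, d}  B3 = {b, e}  B4 = {a, d}
Tree: B1–B2, B1–B3, B2–B4

The largest bag has 2 vertices, giving width 1; this decomposition certifies tw(G) ≤ 1. G has an edge, so its treewidth is at least 1. The upper and lower bounds meet at 1, so that is the treewidth.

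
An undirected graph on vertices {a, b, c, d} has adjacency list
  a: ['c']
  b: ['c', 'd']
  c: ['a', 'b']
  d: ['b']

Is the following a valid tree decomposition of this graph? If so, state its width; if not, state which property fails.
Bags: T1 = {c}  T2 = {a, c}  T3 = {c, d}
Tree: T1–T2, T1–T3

A tree decomposition must satisfy three properties: every vertex lies in some bag; for every edge, both endpoints lie together in some bag; and for every vertex, the bags containing it form a connected subtree. Here vertex b appears in no bag, so the decomposition is invalid.

No — vertex b appears in no bag.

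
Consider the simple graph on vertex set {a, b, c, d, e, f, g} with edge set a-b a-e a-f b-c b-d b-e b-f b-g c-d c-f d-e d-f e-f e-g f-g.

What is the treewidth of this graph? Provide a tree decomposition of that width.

Treewidth 3.
One such decomposition:
Bags: B1 = {a, b, e, f}  B2 = {b, d, e, f}  B3 = {b, c, d, f}  B4 = {b, e, f, g}
Tree: B1–B2, B2–B3, B1–B4

Each bag holds 4 vertices, so the decomposition has width 3, which upper-bounds the treewidth. Conversely, {b, d, e, f} is a clique of size 4, and the vertices of any clique must share a bag in every tree decomposition; so some bag has ≥ 4 vertices and tw(G) ≥ 3. Therefore the treewidth is 3.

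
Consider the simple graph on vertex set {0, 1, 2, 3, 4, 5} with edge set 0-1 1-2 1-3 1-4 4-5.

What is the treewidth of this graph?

A width-1 tree decomposition is:
Bags: B1 = {1, 4}  B2 = {1, 2}  B3 = {0, 1}  B4 = {1, 3}  B5 = {4, 5}
Tree: B1–B2, B1–B3, B3–B4, B1–B5
Each bag holds 2 vertices, so the decomposition has width 1, which upper-bounds the treewidth. G has an edge, so its treewidth is at least 1. Therefore the treewidth is 1.

1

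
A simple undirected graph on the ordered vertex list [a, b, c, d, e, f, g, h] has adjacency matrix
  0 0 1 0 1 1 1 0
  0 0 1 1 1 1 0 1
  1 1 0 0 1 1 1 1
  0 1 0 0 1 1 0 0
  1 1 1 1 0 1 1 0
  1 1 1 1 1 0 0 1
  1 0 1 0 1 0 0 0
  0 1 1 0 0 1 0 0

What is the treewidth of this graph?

3

A width-3 tree decomposition is:
Bags: B1 = {a, c, e, g}  B2 = {a, c, e, f}  B3 = {b, c, e, f}  B4 = {b, d, e, f}  B5 = {b, c, f, h}
Tree: B1–B2, B2–B3, B3–B4, B3–B5
The largest bag has 4 vertices, giving width 3; this decomposition certifies tw(G) ≤ 3. For the lower bound, the 4 vertices {a, c, e, g} are pairwise adjacent, and any tree decomposition puts a clique entirely inside one bag — forcing width ≥ 3. Combining the bounds, tw(G) = 3.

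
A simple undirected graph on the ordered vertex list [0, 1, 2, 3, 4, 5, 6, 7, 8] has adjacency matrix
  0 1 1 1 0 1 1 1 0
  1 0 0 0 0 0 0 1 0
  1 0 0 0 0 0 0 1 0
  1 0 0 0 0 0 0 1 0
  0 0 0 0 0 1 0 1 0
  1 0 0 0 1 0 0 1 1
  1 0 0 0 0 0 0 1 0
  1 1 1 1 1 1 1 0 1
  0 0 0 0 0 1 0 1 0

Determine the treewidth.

A width-2 tree decomposition is:
Bags: B1 = {0, 3, 7}  B2 = {0, 6, 7}  B3 = {0, 5, 7}  B4 = {0, 2, 7}  B5 = {5, 7, 8}  B6 = {0, 1, 7}  B7 = {4, 5, 7}
Tree: B1–B2, B1–B3, B2–B4, B3–B5, B1–B6, B5–B7
Every bag has size at most 3, so the width is 3 − 1 = 2 and tw(G) ≤ 2. On the other hand G contains the 3-clique {0, 1, 7}. A clique must lie in a single bag of any decomposition, so no decomposition can have width below 2. The upper and lower bounds meet at 2, so that is the treewidth.

2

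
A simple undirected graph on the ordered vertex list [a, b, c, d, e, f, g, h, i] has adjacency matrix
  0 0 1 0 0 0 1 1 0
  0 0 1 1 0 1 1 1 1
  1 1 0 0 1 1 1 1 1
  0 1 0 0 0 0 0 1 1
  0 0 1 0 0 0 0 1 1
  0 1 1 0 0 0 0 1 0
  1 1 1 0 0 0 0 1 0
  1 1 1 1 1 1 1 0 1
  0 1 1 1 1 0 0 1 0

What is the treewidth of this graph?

3

A width-3 tree decomposition is:
Bags: B1 = {b, d, h, i}  B2 = {b, c, h, i}  B3 = {b, c, f, h}  B4 = {b, c, g, h}  B5 = {a, c, g, h}  B6 = {c, e, h, i}
Tree: B1–B2, B2–B3, B2–B4, B4–B5, B2–B6
Each bag holds 4 vertices, so the decomposition has width 3, which upper-bounds the treewidth. For the lower bound, the 4 vertices {b, d, h, i} are pairwise adjacent, and any tree decomposition puts a clique entirely inside one bag — forcing width ≥ 3. Therefore the treewidth is 3.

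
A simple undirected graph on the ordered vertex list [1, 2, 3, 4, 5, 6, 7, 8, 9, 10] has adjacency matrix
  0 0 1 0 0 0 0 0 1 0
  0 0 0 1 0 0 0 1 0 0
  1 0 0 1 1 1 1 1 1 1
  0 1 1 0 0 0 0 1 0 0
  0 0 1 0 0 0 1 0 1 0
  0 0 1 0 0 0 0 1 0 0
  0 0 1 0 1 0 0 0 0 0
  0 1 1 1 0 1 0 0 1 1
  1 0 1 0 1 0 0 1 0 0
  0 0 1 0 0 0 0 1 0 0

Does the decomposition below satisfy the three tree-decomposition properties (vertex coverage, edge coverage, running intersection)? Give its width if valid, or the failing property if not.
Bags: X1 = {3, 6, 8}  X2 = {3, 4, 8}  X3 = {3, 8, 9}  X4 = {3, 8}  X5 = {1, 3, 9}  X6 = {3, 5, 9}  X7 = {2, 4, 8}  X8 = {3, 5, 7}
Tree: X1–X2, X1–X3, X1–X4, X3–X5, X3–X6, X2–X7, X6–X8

No — vertex 10 appears in no bag.

A tree decomposition must satisfy three properties: every vertex lies in some bag; for every edge, both endpoints lie together in some bag; and for every vertex, the bags containing it form a connected subtree. Here vertex 10 appears in no bag, so the decomposition is invalid.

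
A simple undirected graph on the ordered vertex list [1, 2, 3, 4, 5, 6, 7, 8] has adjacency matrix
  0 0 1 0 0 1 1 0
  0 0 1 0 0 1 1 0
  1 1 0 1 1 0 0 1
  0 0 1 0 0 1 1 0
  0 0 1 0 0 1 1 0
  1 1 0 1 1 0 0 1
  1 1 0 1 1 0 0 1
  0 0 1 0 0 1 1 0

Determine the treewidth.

A width-3 tree decomposition is:
Bags: B1 = {1, 3, 6, 7}  B2 = {3, 5, 6, 7}  B3 = {2, 3, 6, 7}  B4 = {3, 4, 6, 7}  B5 = {3, 6, 7, 8}
Tree: B1–B2, B2–B3, B3–B4, B4–B5
Every bag has size at most 4, so the width is 4 − 1 = 3 and tw(G) ≤ 3. For the lower bound: the 4 vertex sets {1,3}, {5,7}, {6}, {2} are disjoint, each induces a connected subgraph, and every pair is joined by at least one edge of G. Contracting each set to a single vertex therefore yields K_{4} as a minor, and since treewidth is minor-monotone, tw(G) ≥ tw(K_{4}) = 3. Hence tw(G) = 3 exactly.

3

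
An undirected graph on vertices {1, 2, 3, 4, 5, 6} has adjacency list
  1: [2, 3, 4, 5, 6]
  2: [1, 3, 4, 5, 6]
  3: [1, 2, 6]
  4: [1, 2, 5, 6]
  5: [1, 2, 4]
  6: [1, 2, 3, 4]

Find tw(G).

3

A width-3 tree decomposition is:
Bags: B1 = {1, 2, 4, 6}  B2 = {1, 2, 4, 5}  B3 = {1, 2, 3, 6}
Tree: B1–B2, B1–B3
Each bag holds 4 vertices, so the decomposition has width 3, which upper-bounds the treewidth. On the other hand G contains the 4-clique {1, 2, 3, 6}. A clique must lie in a single bag of any decomposition, so no decomposition can have width below 3. The upper and lower bounds meet at 3, so that is the treewidth.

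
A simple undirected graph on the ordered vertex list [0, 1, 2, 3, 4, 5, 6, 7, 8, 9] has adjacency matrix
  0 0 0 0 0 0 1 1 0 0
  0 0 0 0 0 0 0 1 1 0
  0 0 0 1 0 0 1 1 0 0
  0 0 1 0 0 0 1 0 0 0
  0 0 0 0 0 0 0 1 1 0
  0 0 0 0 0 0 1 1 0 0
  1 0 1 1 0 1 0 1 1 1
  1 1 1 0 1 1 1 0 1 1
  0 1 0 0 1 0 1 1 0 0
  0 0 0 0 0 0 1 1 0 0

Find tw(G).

A width-2 tree decomposition is:
Bags: B1 = {0, 6, 7}  B2 = {5, 6, 7}  B3 = {2, 6, 7}  B4 = {6, 7, 8}  B5 = {6, 7, 9}  B6 = {1, 7, 8}  B7 = {4, 7, 8}  B8 = {2, 3, 6}
Tree: B1–B2, B2–B3, B2–B4, B4–B5, B4–B6, B6–B7, B3–B8
The largest bag has 3 vertices, giving width 2; this decomposition certifies tw(G) ≤ 2. For the lower bound, the 3 vertices {2, 3, 6} are pairwise adjacent, and any tree decomposition puts a clique entirely inside one bag — forcing width ≥ 2. The upper and lower bounds meet at 2, so that is the treewidth.

2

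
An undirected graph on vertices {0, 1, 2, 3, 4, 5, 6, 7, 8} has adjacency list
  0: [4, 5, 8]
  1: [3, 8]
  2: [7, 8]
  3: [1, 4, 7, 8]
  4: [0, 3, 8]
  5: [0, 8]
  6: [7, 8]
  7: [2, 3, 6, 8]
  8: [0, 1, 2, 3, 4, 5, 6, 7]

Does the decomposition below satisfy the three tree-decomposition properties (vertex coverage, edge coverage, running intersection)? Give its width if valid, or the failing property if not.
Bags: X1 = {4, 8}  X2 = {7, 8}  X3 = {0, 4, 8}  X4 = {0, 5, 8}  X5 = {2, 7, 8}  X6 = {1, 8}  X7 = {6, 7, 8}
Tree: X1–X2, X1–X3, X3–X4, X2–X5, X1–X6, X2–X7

No — vertex 3 appears in no bag.

A tree decomposition must satisfy three properties: every vertex lies in some bag; for every edge, both endpoints lie together in some bag; and for every vertex, the bags containing it form a connected subtree. Here vertex 3 appears in no bag, so the decomposition is invalid.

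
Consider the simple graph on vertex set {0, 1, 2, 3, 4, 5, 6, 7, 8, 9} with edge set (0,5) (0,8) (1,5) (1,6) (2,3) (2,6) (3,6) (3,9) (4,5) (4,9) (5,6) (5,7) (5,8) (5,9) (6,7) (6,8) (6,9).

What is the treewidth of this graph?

2

A width-2 tree decomposition is:
Bags: B1 = {1, 5, 6}  B2 = {5, 6, 9}  B3 = {5, 6, 8}  B4 = {0, 5, 8}  B5 = {3, 6, 9}  B6 = {2, 3, 6}  B7 = {5, 6, 7}  B8 = {4, 5, 9}
Tree: B1–B2, B1–B3, B3–B4, B2–B5, B5–B6, B3–B7, B2–B8
The largest bag has 3 vertices, giving width 2; this decomposition certifies tw(G) ≤ 2. For the lower bound, the 3 vertices {2, 3, 6} are pairwise adjacent, and any tree decomposition puts a clique entirely inside one bag — forcing width ≥ 2. The upper and lower bounds meet at 2, so that is the treewidth.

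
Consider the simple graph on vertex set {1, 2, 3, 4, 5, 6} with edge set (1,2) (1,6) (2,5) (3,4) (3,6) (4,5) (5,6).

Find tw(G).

A width-2 tree decomposition is:
Bags: B1 = {3, 4, 5}  B2 = {3, 5, 6}  B3 = {2, 5, 6}  B4 = {1, 2, 6}
Tree: B1–B2, B2–B3, B3–B4
The largest bag has 3 vertices, giving width 2; this decomposition certifies tw(G) ≤ 2. Since 4–3–6–5–4 is a cycle in G, G is not acyclic. Forests are exactly the graphs of treewidth ≤ 1, so tw(G) ≥ 2. Hence tw(G) = 2 exactly.

2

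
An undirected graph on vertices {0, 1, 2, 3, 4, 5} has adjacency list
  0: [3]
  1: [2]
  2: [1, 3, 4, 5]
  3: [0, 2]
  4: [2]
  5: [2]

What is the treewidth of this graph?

A width-1 tree decomposition is:
Bags: B1 = {2, 3}  B2 = {1, 2}  B3 = {2, 4}  B4 = {2, 5}  B5 = {0, 3}
Tree: B1–B2, B2–B3, B2–B4, B1–B5
The largest bag has 2 vertices, giving width 1; this decomposition certifies tw(G) ≤ 1. G has an edge, so its treewidth is at least 1. Combining the bounds, tw(G) = 1.

1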